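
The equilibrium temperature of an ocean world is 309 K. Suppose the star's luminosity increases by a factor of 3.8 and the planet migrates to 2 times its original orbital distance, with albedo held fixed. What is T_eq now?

T_eq ≈ 305 K

T_eq ∝ L^(1/4) · d^(−1/2).
T′ = 309 × 3.8^(1/4) / 2^(1/2) = 305 K.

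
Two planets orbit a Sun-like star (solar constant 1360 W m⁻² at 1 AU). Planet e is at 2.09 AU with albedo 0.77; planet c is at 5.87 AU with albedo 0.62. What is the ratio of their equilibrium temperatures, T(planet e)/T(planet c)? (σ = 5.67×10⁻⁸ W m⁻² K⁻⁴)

T₁/T₂ ≈ 1.478

T_eq = [S₀(1−A)/(4σd²)]^(1/4), so T ∝ (1−A)^(1/4) / √d.
T₁ = [1360×0.23/(4×5.67×10⁻⁸×2.09²)]^(1/4) = 133.30 K.
T₂ = [1360×0.38/(4×5.67×10⁻⁸×5.87²)]^(1/4) = 90.18 K.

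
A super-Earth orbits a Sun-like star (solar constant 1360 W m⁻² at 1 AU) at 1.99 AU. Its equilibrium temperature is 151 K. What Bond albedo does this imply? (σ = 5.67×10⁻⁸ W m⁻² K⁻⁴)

A ≈ 0.66

Flux at 1.99 AU: S = 1360/1.99² = 343 W m⁻².
From T_eq⁴ = S(1−A)/(4σ): 1−A = 4σT_eq⁴/S.
1−A = 4 × 5.67×10⁻⁸ × (151)⁴ / 343 = 0.343.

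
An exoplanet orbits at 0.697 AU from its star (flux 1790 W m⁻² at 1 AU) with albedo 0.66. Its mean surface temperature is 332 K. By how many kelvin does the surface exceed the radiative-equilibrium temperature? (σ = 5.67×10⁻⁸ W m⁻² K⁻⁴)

S = 1790/0.697² = 3685 W m⁻².
T_eq = [S(1−A)/(4σ)]^(1/4) = [3685×0.34/(4×5.67×10⁻⁸)]^(1/4) = 272.6 K.
ΔT = T_surf − T_eq = 332 − 272.6.

ΔT ≈ 59.4 K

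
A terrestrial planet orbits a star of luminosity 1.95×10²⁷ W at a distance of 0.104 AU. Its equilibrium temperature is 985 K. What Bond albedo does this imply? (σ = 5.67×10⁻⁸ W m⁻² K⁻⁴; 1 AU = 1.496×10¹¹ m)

d = 0.104 AU = 1.56×10¹⁰ m.
Flux: S = L/(4πd²) = 1.95×10²⁷/(4π×(1.56×10¹⁰)²) = 6.41×10⁵ W m⁻².
From T_eq⁴ = S(1−A)/(4σ): 1−A = 4σT_eq⁴/S.
1−A = 4 × 5.67×10⁻⁸ × (985)⁴ / 6.41×10⁵ = 0.333.

A ≈ 0.67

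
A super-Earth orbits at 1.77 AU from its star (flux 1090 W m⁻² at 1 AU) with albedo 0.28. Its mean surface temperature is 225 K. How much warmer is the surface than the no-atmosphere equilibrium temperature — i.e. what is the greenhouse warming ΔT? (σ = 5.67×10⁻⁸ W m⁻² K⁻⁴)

ΔT ≈ 42.7 K

S = 1090/1.77² = 347.9 W m⁻².
T_eq = [S(1−A)/(4σ)]^(1/4) = [347.9×0.72/(4×5.67×10⁻⁸)]^(1/4) = 182.3 K.
ΔT = T_surf − T_eq = 225 − 182.3.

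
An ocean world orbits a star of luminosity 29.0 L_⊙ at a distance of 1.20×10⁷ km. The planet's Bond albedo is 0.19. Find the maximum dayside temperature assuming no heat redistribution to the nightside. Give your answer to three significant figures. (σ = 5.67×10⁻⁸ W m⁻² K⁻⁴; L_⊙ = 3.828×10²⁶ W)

d = 1.20×10⁷ km = 1.20×10¹⁰ m.
L = 29.0 × 3.828×10²⁶ = 1.11×10²⁸ W.
Flux: S = L/(4πd²) = 1.11×10²⁸/(4π×(1.20×10¹⁰)²) = 6.13×10⁶ W m⁻².
With no redistribution each surface element balances locally: S(1−A) = σT⁴.
T = [6.13×10⁶ × 0.81 / 5.67×10⁻⁸]^(1/4) = (8.76×10¹³)^(1/4) = 3060 K.

T_ss ≈ 3060 K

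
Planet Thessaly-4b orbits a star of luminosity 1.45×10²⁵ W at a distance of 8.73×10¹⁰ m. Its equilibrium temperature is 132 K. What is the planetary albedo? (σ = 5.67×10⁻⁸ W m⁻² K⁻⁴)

A ≈ 0.55

Flux: S = L/(4πd²) = 1.45×10²⁵/(4π×(8.73×10¹⁰)²) = 151 W m⁻².
From T_eq⁴ = S(1−A)/(4σ): 1−A = 4σT_eq⁴/S.
1−A = 4 × 5.67×10⁻⁸ × (132)⁴ / 151 = 0.455.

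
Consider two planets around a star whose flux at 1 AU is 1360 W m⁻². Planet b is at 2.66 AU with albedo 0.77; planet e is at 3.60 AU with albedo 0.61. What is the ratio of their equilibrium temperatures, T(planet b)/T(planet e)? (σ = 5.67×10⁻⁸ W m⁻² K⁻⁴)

T_eq = [S₀(1−A)/(4σd²)]^(1/4), so T ∝ (1−A)^(1/4) / √d.
T₁ = [1360×0.23/(4×5.67×10⁻⁸×2.66²)]^(1/4) = 118.16 K.
T₂ = [1360×0.39/(4×5.67×10⁻⁸×3.60²)]^(1/4) = 115.90 K.

T₁/T₂ ≈ 1.019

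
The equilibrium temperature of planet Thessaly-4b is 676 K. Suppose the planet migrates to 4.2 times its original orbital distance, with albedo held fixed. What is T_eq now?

T_eq ∝ L^(1/4) · d^(−1/2).
T′ = 676 / 4.2^(1/2) = 330 K.

T_eq ≈ 330 K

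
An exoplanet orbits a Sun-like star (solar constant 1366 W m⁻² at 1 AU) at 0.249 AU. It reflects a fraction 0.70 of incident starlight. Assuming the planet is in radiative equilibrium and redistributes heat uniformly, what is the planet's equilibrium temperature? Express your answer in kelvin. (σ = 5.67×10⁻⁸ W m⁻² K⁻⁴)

T_eq ≈ 413 K

Flux at 0.249 AU: S = 1366/0.249² = 2.20×10⁴ W m⁻².
Energy balance: absorbed = emitted ⇒ πR²·S(1−A) = 4πR²·σT_eq⁴, so T_eq⁴ = S(1−A)/(4σ).
T_eq = [2.20×10⁴ × 0.30 / (4 × 5.67×10⁻⁸)]^(1/4) = (2.91×10¹⁰)^(1/4) = 413 K.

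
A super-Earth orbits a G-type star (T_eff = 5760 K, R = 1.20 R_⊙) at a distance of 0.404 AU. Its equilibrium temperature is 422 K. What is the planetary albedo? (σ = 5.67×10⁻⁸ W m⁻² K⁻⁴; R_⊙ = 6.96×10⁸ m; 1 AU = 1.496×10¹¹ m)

R_⋆ = 1.20 × 6.96×10⁸ = 8.35×10⁸ m.
d = 0.404 AU = 6.04×10¹⁰ m.
L = 4πR_⋆²σT_⋆⁴ = 4π(8.35×10⁸)² × 5.67×10⁻⁸ × (5760)⁴ = 5.47×10²⁶ W.
S = L/(4πd²) = 1.19×10⁴ W m⁻².
From T_eq⁴ = S(1−A)/(4σ): 1−A = 4σT_eq⁴/S.
1−A = 4 × 5.67×10⁻⁸ × (422)⁴ / 1.19×10⁴ = 0.603.

A ≈ 0.40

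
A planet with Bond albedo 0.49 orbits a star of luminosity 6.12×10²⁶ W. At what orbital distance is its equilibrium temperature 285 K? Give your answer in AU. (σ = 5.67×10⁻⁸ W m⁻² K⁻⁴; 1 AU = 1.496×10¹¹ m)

From T_eq⁴ = L(1−A)/(16πσd²): d = √[L(1−A)/(16πσT_eq⁴)].
d = √[6.12×10²⁶ × 0.51 / (16π × 5.67×10⁻⁸ × (285)⁴)] = 1.29×10¹¹ m = 0.861 AU.

d ≈ 0.861 AU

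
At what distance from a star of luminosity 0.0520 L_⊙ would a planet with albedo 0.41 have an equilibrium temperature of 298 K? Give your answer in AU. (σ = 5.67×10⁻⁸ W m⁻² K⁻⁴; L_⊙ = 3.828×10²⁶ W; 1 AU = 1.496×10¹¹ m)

d ≈ 0.153 AU

L = 0.0520 × 3.828×10²⁶ = 1.99×10²⁵ W.
From T_eq⁴ = L(1−A)/(16πσd²): d = √[L(1−A)/(16πσT_eq⁴)].
d = √[1.99×10²⁵ × 0.59 / (16π × 5.67×10⁻⁸ × (298)⁴)] = 2.29×10¹⁰ m = 0.153 AU.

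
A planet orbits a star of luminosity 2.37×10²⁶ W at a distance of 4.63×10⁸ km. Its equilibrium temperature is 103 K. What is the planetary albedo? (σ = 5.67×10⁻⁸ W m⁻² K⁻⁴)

A ≈ 0.71

d = 4.63×10⁸ km = 4.63×10¹¹ m.
Flux: S = L/(4πd²) = 2.37×10²⁶/(4π×(4.63×10¹¹)²) = 88.0 W m⁻².
From T_eq⁴ = S(1−A)/(4σ): 1−A = 4σT_eq⁴/S.
1−A = 4 × 5.67×10⁻⁸ × (103)⁴ / 88.0 = 0.290.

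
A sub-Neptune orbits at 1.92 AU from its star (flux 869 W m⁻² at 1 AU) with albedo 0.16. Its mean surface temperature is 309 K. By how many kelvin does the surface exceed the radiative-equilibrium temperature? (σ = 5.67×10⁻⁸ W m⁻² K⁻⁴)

ΔT ≈ 137.1 K

S = 869/1.92² = 235.7 W m⁻².
T_eq = [S(1−A)/(4σ)]^(1/4) = [235.7×0.84/(4×5.67×10⁻⁸)]^(1/4) = 171.9 K.
ΔT = T_surf − T_eq = 309 − 171.9.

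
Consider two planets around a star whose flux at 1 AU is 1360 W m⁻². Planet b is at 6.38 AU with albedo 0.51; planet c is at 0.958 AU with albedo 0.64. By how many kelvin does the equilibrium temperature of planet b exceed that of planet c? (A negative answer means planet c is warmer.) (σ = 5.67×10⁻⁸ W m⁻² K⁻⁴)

ΔT ≈ -128.1 K

T_eq = [S₀(1−A)/(4σd²)]^(1/4), so T ∝ (1−A)^(1/4) / √d.
T₁ = [1360×0.49/(4×5.67×10⁻⁸×6.38²)]^(1/4) = 92.17 K.
T₂ = [1360×0.36/(4×5.67×10⁻⁸×0.958²)]^(1/4) = 220.23 K.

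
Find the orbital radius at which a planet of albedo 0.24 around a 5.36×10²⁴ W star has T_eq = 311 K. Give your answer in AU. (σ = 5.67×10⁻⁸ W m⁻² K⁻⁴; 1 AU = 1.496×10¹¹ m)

From T_eq⁴ = L(1−A)/(16πσd²): d = √[L(1−A)/(16πσT_eq⁴)].
d = √[5.36×10²⁴ × 0.76 / (16π × 5.67×10⁻⁸ × (311)⁴)] = 1.24×10¹⁰ m = 0.0826 AU.

d ≈ 0.0826 AU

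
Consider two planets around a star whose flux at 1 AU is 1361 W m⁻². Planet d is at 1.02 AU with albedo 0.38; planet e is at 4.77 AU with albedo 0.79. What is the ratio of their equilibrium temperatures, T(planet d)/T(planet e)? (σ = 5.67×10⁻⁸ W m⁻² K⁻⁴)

T_eq = [S₀(1−A)/(4σd²)]^(1/4), so T ∝ (1−A)^(1/4) / √d.
T₁ = [1361×0.62/(4×5.67×10⁻⁸×1.02²)]^(1/4) = 244.54 K.
T₂ = [1361×0.21/(4×5.67×10⁻⁸×4.77²)]^(1/4) = 86.27 K.

T₁/T₂ ≈ 2.835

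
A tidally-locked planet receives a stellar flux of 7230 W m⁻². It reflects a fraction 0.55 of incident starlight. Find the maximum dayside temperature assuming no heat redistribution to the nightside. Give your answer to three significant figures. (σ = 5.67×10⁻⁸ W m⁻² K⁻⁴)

With no redistribution each surface element balances locally: S(1−A) = σT⁴.
T = [7230 × 0.45 / 5.67×10⁻⁸]^(1/4) = (5.74×10¹⁰)^(1/4) = 489 K.

T_ss ≈ 489 K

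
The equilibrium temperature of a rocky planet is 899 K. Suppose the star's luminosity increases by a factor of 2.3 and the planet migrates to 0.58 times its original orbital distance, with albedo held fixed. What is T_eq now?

T_eq ∝ L^(1/4) · d^(−1/2).
T′ = 899 × 2.3^(1/4) / 0.58^(1/2) = 1450 K.

T_eq ≈ 1450 K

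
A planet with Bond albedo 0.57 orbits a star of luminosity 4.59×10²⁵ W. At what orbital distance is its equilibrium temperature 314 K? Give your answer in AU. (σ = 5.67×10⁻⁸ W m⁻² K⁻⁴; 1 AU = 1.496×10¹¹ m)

d ≈ 0.178 AU

From T_eq⁴ = L(1−A)/(16πσd²): d = √[L(1−A)/(16πσT_eq⁴)].
d = √[4.59×10²⁵ × 0.43 / (16π × 5.67×10⁻⁸ × (314)⁴)] = 2.67×10¹⁰ m = 0.178 AU.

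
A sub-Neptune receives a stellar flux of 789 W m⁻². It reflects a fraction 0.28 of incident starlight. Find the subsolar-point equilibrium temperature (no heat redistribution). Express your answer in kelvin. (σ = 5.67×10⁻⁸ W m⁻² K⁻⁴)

T_ss ≈ 316 K

At the subsolar point the surface absorbs S(1−A) and emits σT⁴ per unit area — no factor of 4, since only the local patch is in balance.
T = [789 × 0.72 / 5.67×10⁻⁸]^(1/4) = (1.00×10¹⁰)^(1/4) = 316 K.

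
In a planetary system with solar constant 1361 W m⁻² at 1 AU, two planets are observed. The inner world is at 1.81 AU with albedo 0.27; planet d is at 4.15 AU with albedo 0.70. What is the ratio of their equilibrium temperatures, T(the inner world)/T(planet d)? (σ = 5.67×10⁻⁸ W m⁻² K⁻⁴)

T₁/T₂ ≈ 1.891

T_eq = [S₀(1−A)/(4σd²)]^(1/4), so T ∝ (1−A)^(1/4) / √d.
T₁ = [1361×0.73/(4×5.67×10⁻⁸×1.81²)]^(1/4) = 191.23 K.
T₂ = [1361×0.30/(4×5.67×10⁻⁸×4.15²)]^(1/4) = 101.11 K.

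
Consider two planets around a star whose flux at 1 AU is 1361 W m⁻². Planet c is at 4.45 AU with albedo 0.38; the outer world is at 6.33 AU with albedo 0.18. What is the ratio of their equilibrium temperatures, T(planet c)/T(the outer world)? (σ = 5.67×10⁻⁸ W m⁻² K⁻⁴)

T_eq = [S₀(1−A)/(4σd²)]^(1/4), so T ∝ (1−A)^(1/4) / √d.
T₁ = [1361×0.62/(4×5.67×10⁻⁸×4.45²)]^(1/4) = 117.08 K.
T₂ = [1361×0.82/(4×5.67×10⁻⁸×6.33²)]^(1/4) = 105.27 K.

T₁/T₂ ≈ 1.112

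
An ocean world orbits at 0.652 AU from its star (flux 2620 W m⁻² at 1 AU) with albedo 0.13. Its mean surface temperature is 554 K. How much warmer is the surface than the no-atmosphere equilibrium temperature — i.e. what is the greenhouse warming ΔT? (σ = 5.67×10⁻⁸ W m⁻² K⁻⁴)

S = 2620/0.652² = 6163 W m⁻².
T_eq = [S(1−A)/(4σ)]^(1/4) = [6163×0.87/(4×5.67×10⁻⁸)]^(1/4) = 392.1 K.
ΔT = T_surf − T_eq = 554 − 392.1.

ΔT ≈ 161.9 K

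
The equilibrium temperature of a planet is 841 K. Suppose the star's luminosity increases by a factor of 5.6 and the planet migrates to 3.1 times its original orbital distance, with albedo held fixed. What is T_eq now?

T_eq ∝ L^(1/4) · d^(−1/2).
T′ = 841 × 5.6^(1/4) / 3.1^(1/2) = 735 K.

T_eq ≈ 735 K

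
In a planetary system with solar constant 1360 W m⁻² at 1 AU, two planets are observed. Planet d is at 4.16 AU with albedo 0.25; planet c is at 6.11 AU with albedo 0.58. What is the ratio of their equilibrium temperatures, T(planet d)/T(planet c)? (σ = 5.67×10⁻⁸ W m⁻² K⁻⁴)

T_eq = [S₀(1−A)/(4σd²)]^(1/4), so T ∝ (1−A)^(1/4) / √d.
T₁ = [1360×0.75/(4×5.67×10⁻⁸×4.16²)]^(1/4) = 126.97 K.
T₂ = [1360×0.42/(4×5.67×10⁻⁸×6.11²)]^(1/4) = 90.63 K.

T₁/T₂ ≈ 1.401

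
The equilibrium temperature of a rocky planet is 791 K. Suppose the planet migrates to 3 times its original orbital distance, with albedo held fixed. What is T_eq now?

T_eq ≈ 457 K

T_eq ∝ L^(1/4) · d^(−1/2).
T′ = 791 / 3^(1/2) = 457 K.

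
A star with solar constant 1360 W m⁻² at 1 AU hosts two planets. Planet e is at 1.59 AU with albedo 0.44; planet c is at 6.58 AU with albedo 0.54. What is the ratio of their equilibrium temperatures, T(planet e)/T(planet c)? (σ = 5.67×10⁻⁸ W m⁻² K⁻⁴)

T₁/T₂ ≈ 2.137

T_eq = [S₀(1−A)/(4σd²)]^(1/4), so T ∝ (1−A)^(1/4) / √d.
T₁ = [1360×0.56/(4×5.67×10⁻⁸×1.59²)]^(1/4) = 190.91 K.
T₂ = [1360×0.46/(4×5.67×10⁻⁸×6.58²)]^(1/4) = 89.34 K.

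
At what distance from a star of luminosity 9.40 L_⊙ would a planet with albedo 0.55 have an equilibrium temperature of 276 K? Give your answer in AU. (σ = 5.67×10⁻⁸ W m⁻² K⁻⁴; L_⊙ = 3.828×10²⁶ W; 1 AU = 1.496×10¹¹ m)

L = 9.40 × 3.828×10²⁶ = 3.60×10²⁷ W.
From T_eq⁴ = L(1−A)/(16πσd²): d = √[L(1−A)/(16πσT_eq⁴)].
d = √[3.60×10²⁷ × 0.45 / (16π × 5.67×10⁻⁸ × (276)⁴)] = 3.13×10¹¹ m = 2.09 AU.

d ≈ 2.09 AU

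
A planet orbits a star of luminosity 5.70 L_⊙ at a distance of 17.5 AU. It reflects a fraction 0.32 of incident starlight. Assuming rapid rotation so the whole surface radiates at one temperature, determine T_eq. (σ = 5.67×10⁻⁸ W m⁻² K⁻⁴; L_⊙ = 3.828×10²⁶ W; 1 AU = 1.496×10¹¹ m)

d = 17.5 AU = 2.62×10¹² m.
L = 5.70 × 3.828×10²⁶ = 2.18×10²⁷ W.
Flux: S = L/(4πd²) = 2.18×10²⁷/(4π×(2.62×10¹²)²) = 25.3 W m⁻².
Energy balance: absorbed = emitted ⇒ πR²·S(1−A) = 4πR²·σT_eq⁴, so T_eq⁴ = S(1−A)/(4σ).
T_eq = [25.3 × 0.68 / (4 × 5.67×10⁻⁸)]^(1/4) = (7.60×10⁷)^(1/4) = 93.4 K.

T_eq ≈ 93.4 K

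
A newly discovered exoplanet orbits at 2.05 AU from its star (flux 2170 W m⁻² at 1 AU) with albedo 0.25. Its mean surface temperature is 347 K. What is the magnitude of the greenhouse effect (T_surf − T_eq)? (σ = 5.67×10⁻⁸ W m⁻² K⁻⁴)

ΔT ≈ 143.7 K

S = 2170/2.05² = 516.4 W m⁻².
T_eq = [S(1−A)/(4σ)]^(1/4) = [516.4×0.75/(4×5.67×10⁻⁸)]^(1/4) = 203.3 K.
ΔT = T_surf − T_eq = 347 − 203.3.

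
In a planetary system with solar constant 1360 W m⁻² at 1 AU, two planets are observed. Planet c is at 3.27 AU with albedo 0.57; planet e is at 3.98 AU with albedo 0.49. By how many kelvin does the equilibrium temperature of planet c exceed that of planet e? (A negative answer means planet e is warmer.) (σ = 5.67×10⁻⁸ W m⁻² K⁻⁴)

T_eq = [S₀(1−A)/(4σd²)]^(1/4), so T ∝ (1−A)^(1/4) / √d.
T₁ = [1360×0.43/(4×5.67×10⁻⁸×3.27²)]^(1/4) = 124.61 K.
T₂ = [1360×0.51/(4×5.67×10⁻⁸×3.98²)]^(1/4) = 117.88 K.

ΔT ≈ 6.7 K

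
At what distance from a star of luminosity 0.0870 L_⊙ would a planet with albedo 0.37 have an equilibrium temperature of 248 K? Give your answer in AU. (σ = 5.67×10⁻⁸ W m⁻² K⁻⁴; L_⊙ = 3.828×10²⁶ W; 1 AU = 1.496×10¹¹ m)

L = 0.0870 × 3.828×10²⁶ = 3.33×10²⁵ W.
From T_eq⁴ = L(1−A)/(16πσd²): d = √[L(1−A)/(16πσT_eq⁴)].
d = √[3.33×10²⁵ × 0.63 / (16π × 5.67×10⁻⁸ × (248)⁴)] = 4.41×10¹⁰ m = 0.295 AU.

d ≈ 0.295 AU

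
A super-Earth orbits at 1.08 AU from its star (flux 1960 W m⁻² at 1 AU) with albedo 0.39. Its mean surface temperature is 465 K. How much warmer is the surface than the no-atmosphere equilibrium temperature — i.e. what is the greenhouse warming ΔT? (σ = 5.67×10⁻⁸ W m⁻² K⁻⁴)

ΔT ≈ 205.7 K

S = 1960/1.08² = 1680 W m⁻².
T_eq = [S(1−A)/(4σ)]^(1/4) = [1680×0.61/(4×5.67×10⁻⁸)]^(1/4) = 259.3 K.
ΔT = T_surf − T_eq = 465 − 259.3.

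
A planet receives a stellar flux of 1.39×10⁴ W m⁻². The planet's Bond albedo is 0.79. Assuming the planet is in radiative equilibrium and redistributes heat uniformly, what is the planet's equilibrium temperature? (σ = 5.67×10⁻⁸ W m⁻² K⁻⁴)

Energy balance: absorbed = emitted ⇒ πR²·S(1−A) = 4πR²·σT_eq⁴, so T_eq⁴ = S(1−A)/(4σ).
T_eq = [1.39×10⁴ × 0.21 / (4 × 5.67×10⁻⁸)]^(1/4) = (1.29×10¹⁰)^(1/4) = 337 K.

T_eq ≈ 337 K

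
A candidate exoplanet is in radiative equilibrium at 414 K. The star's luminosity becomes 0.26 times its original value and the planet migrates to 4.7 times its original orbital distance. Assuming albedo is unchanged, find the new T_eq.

T_eq ∝ L^(1/4) · d^(−1/2).
T′ = 414 × 0.26^(1/4) / 4.7^(1/2) = 136 K.

T_eq ≈ 136 K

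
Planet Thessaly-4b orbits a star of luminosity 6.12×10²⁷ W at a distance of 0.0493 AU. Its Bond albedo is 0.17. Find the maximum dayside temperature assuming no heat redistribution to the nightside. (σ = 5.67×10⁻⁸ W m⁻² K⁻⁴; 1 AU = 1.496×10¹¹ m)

d = 0.0493 AU = 7.38×10⁹ m.
Flux: S = L/(4πd²) = 6.12×10²⁷/(4π×(7.38×10⁹)²) = 8.95×10⁶ W m⁻².
With no redistribution each surface element balances locally: S(1−A) = σT⁴.
T = [8.95×10⁶ × 0.83 / 5.67×10⁻⁸]^(1/4) = (1.31×10¹⁴)^(1/4) = 3380 K.

T_ss ≈ 3380 K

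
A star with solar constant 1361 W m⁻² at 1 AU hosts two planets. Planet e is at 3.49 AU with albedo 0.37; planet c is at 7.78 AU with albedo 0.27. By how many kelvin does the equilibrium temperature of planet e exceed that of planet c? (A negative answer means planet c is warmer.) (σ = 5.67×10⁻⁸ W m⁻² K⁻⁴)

ΔT ≈ 40.5 K

T_eq = [S₀(1−A)/(4σd²)]^(1/4), so T ∝ (1−A)^(1/4) / √d.
T₁ = [1361×0.63/(4×5.67×10⁻⁸×3.49²)]^(1/4) = 132.73 K.
T₂ = [1361×0.73/(4×5.67×10⁻⁸×7.78²)]^(1/4) = 92.23 K.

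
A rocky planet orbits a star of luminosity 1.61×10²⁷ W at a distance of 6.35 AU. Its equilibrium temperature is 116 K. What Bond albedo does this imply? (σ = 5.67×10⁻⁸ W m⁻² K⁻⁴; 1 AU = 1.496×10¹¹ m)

d = 6.35 AU = 9.50×10¹¹ m.
Flux: S = L/(4πd²) = 1.61×10²⁷/(4π×(9.50×10¹¹)²) = 142 W m⁻².
From T_eq⁴ = S(1−A)/(4σ): 1−A = 4σT_eq⁴/S.
1−A = 4 × 5.67×10⁻⁸ × (116)⁴ / 142 = 0.289.

A ≈ 0.71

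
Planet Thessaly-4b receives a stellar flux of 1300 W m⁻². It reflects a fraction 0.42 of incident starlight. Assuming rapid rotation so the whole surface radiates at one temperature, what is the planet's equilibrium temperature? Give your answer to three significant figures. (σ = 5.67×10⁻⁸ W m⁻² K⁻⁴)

Energy balance: absorbed = emitted ⇒ πR²·S(1−A) = 4πR²·σT_eq⁴, so T_eq⁴ = S(1−A)/(4σ).
T_eq = [1300 × 0.58 / (4 × 5.67×10⁻⁸)]^(1/4) = (3.32×10⁹)^(1/4) = 240 K.

T_eq ≈ 240 K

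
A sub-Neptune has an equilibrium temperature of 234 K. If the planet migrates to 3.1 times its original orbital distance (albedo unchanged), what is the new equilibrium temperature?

T_eq ∝ L^(1/4) · d^(−1/2).
T′ = 234 / 3.1^(1/2) = 133 K.

T_eq ≈ 133 K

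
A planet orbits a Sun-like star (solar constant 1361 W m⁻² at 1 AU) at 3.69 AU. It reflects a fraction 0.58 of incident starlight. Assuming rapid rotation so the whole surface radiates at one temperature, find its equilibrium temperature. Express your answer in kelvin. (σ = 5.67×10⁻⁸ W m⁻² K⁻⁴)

T_eq ≈ 117 K

Flux at 3.69 AU: S = 1361/3.69² = 100 W m⁻².
Energy balance: absorbed = emitted ⇒ πR²·S(1−A) = 4πR²·σT_eq⁴, so T_eq⁴ = S(1−A)/(4σ).
T_eq = [100 × 0.42 / (4 × 5.67×10⁻⁸)]^(1/4) = (1.85×10⁸)^(1/4) = 117 K.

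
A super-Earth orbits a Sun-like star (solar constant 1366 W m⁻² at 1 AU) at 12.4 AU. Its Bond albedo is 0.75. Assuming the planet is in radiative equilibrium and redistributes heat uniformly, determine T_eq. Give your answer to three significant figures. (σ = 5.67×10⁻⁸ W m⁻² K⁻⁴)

Flux at 12.4 AU: S = 1366/12.4² = 8.88 W m⁻².
Energy balance: absorbed = emitted ⇒ πR²·S(1−A) = 4πR²·σT_eq⁴, so T_eq⁴ = S(1−A)/(4σ).
T_eq = [8.88 × 0.25 / (4 × 5.67×10⁻⁸)]^(1/4) = (9.79×10⁶)^(1/4) = 55.9 K.

T_eq ≈ 55.9 K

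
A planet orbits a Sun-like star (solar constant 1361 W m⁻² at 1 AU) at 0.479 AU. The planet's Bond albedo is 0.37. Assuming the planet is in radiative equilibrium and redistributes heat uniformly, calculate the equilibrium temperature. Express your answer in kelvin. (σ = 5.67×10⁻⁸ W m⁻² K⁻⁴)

Flux at 0.479 AU: S = 1361/0.479² = 5930 W m⁻².
Energy balance: absorbed = emitted ⇒ πR²·S(1−A) = 4πR²·σT_eq⁴, so T_eq⁴ = S(1−A)/(4σ).
T_eq = [5930 × 0.63 / (4 × 5.67×10⁻⁸)]^(1/4) = (1.65×10¹⁰)^(1/4) = 358 K.

T_eq ≈ 358 K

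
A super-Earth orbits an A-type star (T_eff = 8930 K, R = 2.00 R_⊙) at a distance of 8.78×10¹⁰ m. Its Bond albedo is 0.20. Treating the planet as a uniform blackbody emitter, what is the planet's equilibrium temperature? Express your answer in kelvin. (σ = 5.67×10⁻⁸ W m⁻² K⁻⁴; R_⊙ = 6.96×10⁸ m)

T_eq ≈ 752 K

R_⋆ = 2.00 × 6.96×10⁸ = 1.39×10⁹ m.
L = 4πR_⋆²σT_⋆⁴ = 4π(1.39×10⁹)² × 5.67×10⁻⁸ × (8930)⁴ = 8.78×10²⁷ W.
S = L/(4πd²) = 9.06×10⁴ W m⁻².
Energy balance: absorbed = emitted ⇒ πR²·S(1−A) = 4πR²·σT_eq⁴, so T_eq⁴ = S(1−A)/(4σ).
T_eq = [9.06×10⁴ × 0.80 / (4 × 5.67×10⁻⁸)]^(1/4) = (3.20×10¹¹)^(1/4) = 752 K.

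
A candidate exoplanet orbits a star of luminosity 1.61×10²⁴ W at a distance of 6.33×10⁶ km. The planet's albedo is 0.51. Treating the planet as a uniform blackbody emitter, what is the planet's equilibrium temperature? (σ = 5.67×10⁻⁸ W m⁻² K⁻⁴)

d = 6.33×10⁶ km = 6.33×10⁹ m.
Flux: S = L/(4πd²) = 1.61×10²⁴/(4π×(6.33×10⁹)²) = 3200 W m⁻².
Energy balance: absorbed = emitted ⇒ πR²·S(1−A) = 4πR²·σT_eq⁴, so T_eq⁴ = S(1−A)/(4σ).
T_eq = [3200 × 0.49 / (4 × 5.67×10⁻⁸)]^(1/4) = (6.91×10⁹)^(1/4) = 288 K.

T_eq ≈ 288 K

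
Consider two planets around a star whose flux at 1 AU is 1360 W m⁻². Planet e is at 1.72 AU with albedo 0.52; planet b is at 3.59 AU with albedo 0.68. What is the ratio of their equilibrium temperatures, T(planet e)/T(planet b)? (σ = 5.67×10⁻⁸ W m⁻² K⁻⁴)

T₁/T₂ ≈ 1.599

T_eq = [S₀(1−A)/(4σd²)]^(1/4), so T ∝ (1−A)^(1/4) / √d.
T₁ = [1360×0.48/(4×5.67×10⁻⁸×1.72²)]^(1/4) = 176.61 K.
T₂ = [1360×0.32/(4×5.67×10⁻⁸×3.59²)]^(1/4) = 110.46 K.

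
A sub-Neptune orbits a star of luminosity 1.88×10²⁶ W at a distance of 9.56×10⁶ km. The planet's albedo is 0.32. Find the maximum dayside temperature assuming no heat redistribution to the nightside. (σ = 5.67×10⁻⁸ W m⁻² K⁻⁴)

T_ss ≈ 1180 K

d = 9.56×10⁶ km = 9.56×10⁹ m.
Flux: S = L/(4πd²) = 1.88×10²⁶/(4π×(9.56×10⁹)²) = 1.64×10⁵ W m⁻².
With no redistribution each surface element balances locally: S(1−A) = σT⁴.
T = [1.64×10⁵ × 0.68 / 5.67×10⁻⁸]^(1/4) = (1.96×10¹²)^(1/4) = 1180 K.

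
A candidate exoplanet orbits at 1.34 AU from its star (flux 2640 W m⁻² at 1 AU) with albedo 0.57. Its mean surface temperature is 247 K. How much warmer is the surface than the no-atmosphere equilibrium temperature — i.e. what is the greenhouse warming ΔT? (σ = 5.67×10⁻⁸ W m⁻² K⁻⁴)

ΔT ≈ 17.2 K

S = 2640/1.34² = 1470 W m⁻².
T_eq = [S(1−A)/(4σ)]^(1/4) = [1470×0.43/(4×5.67×10⁻⁸)]^(1/4) = 229.8 K.
ΔT = T_surf − T_eq = 247 − 229.8.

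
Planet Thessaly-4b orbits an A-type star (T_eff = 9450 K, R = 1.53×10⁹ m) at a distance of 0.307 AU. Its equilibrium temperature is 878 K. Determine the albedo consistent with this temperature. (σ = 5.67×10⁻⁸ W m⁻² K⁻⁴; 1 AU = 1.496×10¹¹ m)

d = 0.307 AU = 4.59×10¹⁰ m.
L = 4πR_⋆²σT_⋆⁴ = 4π(1.53×10⁹)² × 5.67×10⁻⁸ × (9450)⁴ = 1.33×10²⁸ W.
S = L/(4πd²) = 5.02×10⁵ W m⁻².
From T_eq⁴ = S(1−A)/(4σ): 1−A = 4σT_eq⁴/S.
1−A = 4 × 5.67×10⁻⁸ × (878)⁴ / 5.02×10⁵ = 0.269.

A ≈ 0.73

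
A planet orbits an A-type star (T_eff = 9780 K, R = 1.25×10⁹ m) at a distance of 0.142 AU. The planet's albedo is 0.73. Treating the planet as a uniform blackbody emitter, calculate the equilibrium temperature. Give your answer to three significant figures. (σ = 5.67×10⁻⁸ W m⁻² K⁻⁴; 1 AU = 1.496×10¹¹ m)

d = 0.142 AU = 2.12×10¹⁰ m.
L = 4πR_⋆²σT_⋆⁴ = 4π(1.25×10⁹)² × 5.67×10⁻⁸ × (9780)⁴ = 1.02×10²⁸ W.
S = L/(4πd²) = 1.80×10⁶ W m⁻².
Energy balance: absorbed = emitted ⇒ πR²·S(1−A) = 4πR²·σT_eq⁴, so T_eq⁴ = S(1−A)/(4σ).
T_eq = [1.80×10⁶ × 0.27 / (4 × 5.67×10⁻⁸)]^(1/4) = (2.14×10¹²)^(1/4) = 1210 K.

T_eq ≈ 1210 K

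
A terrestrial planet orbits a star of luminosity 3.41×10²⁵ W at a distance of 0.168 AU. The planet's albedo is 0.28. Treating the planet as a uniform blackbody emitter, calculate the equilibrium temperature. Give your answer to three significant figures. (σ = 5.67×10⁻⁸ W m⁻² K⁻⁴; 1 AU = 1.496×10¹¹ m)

T_eq ≈ 342 K

d = 0.168 AU = 2.51×10¹⁰ m.
Flux: S = L/(4πd²) = 3.41×10²⁵/(4π×(2.51×10¹⁰)²) = 4300 W m⁻².
Energy balance: absorbed = emitted ⇒ πR²·S(1−A) = 4πR²·σT_eq⁴, so T_eq⁴ = S(1−A)/(4σ).
T_eq = [4300 × 0.72 / (4 × 5.67×10⁻⁸)]^(1/4) = (1.36×10¹⁰)^(1/4) = 342 K.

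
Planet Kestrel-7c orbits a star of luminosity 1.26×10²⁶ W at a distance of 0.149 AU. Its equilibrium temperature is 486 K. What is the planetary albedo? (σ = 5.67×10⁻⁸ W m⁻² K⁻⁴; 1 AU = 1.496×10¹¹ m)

A ≈ 0.37

d = 0.149 AU = 2.23×10¹⁰ m.
Flux: S = L/(4πd²) = 1.26×10²⁶/(4π×(2.23×10¹⁰)²) = 2.02×10⁴ W m⁻².
From T_eq⁴ = S(1−A)/(4σ): 1−A = 4σT_eq⁴/S.
1−A = 4 × 5.67×10⁻⁸ × (486)⁴ / 2.02×10⁴ = 0.627.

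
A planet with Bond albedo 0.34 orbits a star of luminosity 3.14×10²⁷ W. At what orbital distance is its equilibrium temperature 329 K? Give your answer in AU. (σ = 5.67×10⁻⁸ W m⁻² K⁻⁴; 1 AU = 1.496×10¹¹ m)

From T_eq⁴ = L(1−A)/(16πσd²): d = √[L(1−A)/(16πσT_eq⁴)].
d = √[3.14×10²⁷ × 0.66 / (16π × 5.67×10⁻⁸ × (329)⁴)] = 2.49×10¹¹ m = 1.67 AU.

d ≈ 1.67 AU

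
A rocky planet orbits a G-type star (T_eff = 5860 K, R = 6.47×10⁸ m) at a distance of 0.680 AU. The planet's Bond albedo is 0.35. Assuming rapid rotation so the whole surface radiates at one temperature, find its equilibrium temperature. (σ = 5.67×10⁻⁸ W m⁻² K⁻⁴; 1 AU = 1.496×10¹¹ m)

d = 0.680 AU = 1.02×10¹¹ m.
L = 4πR_⋆²σT_⋆⁴ = 4π(6.47×10⁸)² × 5.67×10⁻⁸ × (5860)⁴ = 3.52×10²⁶ W.
S = L/(4πd²) = 2700 W m⁻².
Energy balance: absorbed = emitted ⇒ πR²·S(1−A) = 4πR²·σT_eq⁴, so T_eq⁴ = S(1−A)/(4σ).
T_eq = [2700 × 0.65 / (4 × 5.67×10⁻⁸)]^(1/4) = (7.75×10⁹)^(1/4) = 297 K.

T_eq ≈ 297 K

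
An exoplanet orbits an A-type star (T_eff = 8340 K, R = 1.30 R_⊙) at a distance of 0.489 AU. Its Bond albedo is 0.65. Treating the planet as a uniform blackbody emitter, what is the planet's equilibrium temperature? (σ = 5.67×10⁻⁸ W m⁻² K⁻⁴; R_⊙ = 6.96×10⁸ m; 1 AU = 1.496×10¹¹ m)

R_⋆ = 1.30 × 6.96×10⁸ = 9.05×10⁸ m.
d = 0.489 AU = 7.32×10¹⁰ m.
L = 4πR_⋆²σT_⋆⁴ = 4π(9.05×10⁸)² × 5.67×10⁻⁸ × (8340)⁴ = 2.82×10²⁷ W.
S = L/(4πd²) = 4.20×10⁴ W m⁻².
Energy balance: absorbed = emitted ⇒ πR²·S(1−A) = 4πR²·σT_eq⁴, so T_eq⁴ = S(1−A)/(4σ).
T_eq = [4.20×10⁴ × 0.35 / (4 × 5.67×10⁻⁸)]^(1/4) = (6.48×10¹⁰)^(1/4) = 504 K.

T_eq ≈ 504 K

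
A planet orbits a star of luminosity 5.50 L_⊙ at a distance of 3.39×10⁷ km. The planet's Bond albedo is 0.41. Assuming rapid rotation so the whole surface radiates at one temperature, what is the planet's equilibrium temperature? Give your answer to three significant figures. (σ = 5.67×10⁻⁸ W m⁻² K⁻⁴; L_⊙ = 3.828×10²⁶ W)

T_eq ≈ 785 K

d = 3.39×10⁷ km = 3.39×10¹⁰ m.
L = 5.50 × 3.828×10²⁶ = 2.11×10²⁷ W.
Flux: S = L/(4πd²) = 2.11×10²⁷/(4π×(3.39×10¹⁰)²) = 1.46×10⁵ W m⁻².
Energy balance: absorbed = emitted ⇒ πR²·S(1−A) = 4πR²·σT_eq⁴, so T_eq⁴ = S(1−A)/(4σ).
T_eq = [1.46×10⁵ × 0.59 / (4 × 5.67×10⁻⁸)]^(1/4) = (3.79×10¹¹)^(1/4) = 785 K.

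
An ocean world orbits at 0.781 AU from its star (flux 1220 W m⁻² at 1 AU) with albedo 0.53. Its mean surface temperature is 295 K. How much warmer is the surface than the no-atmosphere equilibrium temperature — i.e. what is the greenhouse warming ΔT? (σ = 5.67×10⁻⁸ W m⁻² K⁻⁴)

ΔT ≈ 41.3 K

S = 1220/0.781² = 2000 W m⁻².
T_eq = [S(1−A)/(4σ)]^(1/4) = [2000×0.47/(4×5.67×10⁻⁸)]^(1/4) = 253.7 K.
ΔT = T_surf − T_eq = 295 − 253.7.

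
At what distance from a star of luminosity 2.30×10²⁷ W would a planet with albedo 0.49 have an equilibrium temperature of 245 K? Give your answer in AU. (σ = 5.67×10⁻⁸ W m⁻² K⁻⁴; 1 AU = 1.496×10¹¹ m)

d ≈ 2.26 AU

From T_eq⁴ = L(1−A)/(16πσd²): d = √[L(1−A)/(16πσT_eq⁴)].
d = √[2.30×10²⁷ × 0.51 / (16π × 5.67×10⁻⁸ × (245)⁴)] = 3.38×10¹¹ m = 2.26 AU.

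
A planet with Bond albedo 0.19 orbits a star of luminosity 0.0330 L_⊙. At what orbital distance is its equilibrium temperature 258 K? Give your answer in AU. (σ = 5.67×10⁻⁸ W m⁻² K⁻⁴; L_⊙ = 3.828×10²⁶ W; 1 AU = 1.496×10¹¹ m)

L = 0.0330 × 3.828×10²⁶ = 1.26×10²⁵ W.
From T_eq⁴ = L(1−A)/(16πσd²): d = √[L(1−A)/(16πσT_eq⁴)].
d = √[1.26×10²⁵ × 0.81 / (16π × 5.67×10⁻⁸ × (258)⁴)] = 2.85×10¹⁰ m = 0.190 AU.

d ≈ 0.190 AU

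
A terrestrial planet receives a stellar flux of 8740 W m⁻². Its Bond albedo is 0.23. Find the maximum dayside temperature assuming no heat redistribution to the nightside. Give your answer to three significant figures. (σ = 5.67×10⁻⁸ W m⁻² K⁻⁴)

With no redistribution each surface element balances locally: S(1−A) = σT⁴.
T = [8740 × 0.77 / 5.67×10⁻⁸]^(1/4) = (1.19×10¹¹)^(1/4) = 587 K.

T_ss ≈ 587 K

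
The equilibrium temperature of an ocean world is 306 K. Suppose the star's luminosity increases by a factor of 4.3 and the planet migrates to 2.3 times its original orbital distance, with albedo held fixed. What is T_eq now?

T_eq ∝ L^(1/4) · d^(−1/2).
T′ = 306 × 4.3^(1/4) / 2.3^(1/2) = 291 K.

T_eq ≈ 291 K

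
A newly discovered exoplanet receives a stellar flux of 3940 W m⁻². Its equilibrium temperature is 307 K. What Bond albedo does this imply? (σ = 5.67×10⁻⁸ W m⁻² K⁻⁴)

From T_eq⁴ = S(1−A)/(4σ): 1−A = 4σT_eq⁴/S.
1−A = 4 × 5.67×10⁻⁸ × (307)⁴ / 3940 = 0.511.

A ≈ 0.49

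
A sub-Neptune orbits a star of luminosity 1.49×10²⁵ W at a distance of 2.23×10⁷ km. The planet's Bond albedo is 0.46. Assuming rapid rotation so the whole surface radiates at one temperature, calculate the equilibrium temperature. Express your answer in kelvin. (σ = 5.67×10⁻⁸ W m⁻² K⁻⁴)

T_eq ≈ 274 K

d = 2.23×10⁷ km = 2.23×10¹⁰ m.
Flux: S = L/(4πd²) = 1.49×10²⁵/(4π×(2.23×10¹⁰)²) = 2380 W m⁻².
Energy balance: absorbed = emitted ⇒ πR²·S(1−A) = 4πR²·σT_eq⁴, so T_eq⁴ = S(1−A)/(4σ).
T_eq = [2380 × 0.54 / (4 × 5.67×10⁻⁸)]^(1/4) = (5.68×10⁹)^(1/4) = 274 K.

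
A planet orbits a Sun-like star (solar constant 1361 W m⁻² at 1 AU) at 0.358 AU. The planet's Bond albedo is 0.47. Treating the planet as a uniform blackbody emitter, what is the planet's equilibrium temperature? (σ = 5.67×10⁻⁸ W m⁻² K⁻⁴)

Flux at 0.358 AU: S = 1361/0.358² = 1.06×10⁴ W m⁻².
Energy balance: absorbed = emitted ⇒ πR²·S(1−A) = 4πR²·σT_eq⁴, so T_eq⁴ = S(1−A)/(4σ).
T_eq = [1.06×10⁴ × 0.53 / (4 × 5.67×10⁻⁸)]^(1/4) = (2.48×10¹⁰)^(1/4) = 397 K.

T_eq ≈ 397 K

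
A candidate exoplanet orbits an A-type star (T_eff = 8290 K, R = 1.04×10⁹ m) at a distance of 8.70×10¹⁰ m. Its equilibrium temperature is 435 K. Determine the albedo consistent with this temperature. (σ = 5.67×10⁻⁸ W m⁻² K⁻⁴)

A ≈ 0.79

L = 4πR_⋆²σT_⋆⁴ = 4π(1.04×10⁹)² × 5.67×10⁻⁸ × (8290)⁴ = 3.64×10²⁷ W.
S = L/(4πd²) = 3.83×10⁴ W m⁻².
From T_eq⁴ = S(1−A)/(4σ): 1−A = 4σT_eq⁴/S.
1−A = 4 × 5.67×10⁻⁸ × (435)⁴ / 3.83×10⁴ = 0.212.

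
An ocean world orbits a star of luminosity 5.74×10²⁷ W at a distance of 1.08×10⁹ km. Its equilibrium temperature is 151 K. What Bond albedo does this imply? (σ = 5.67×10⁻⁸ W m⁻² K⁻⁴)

d = 1.08×10⁹ km = 1.08×10¹² m.
Flux: S = L/(4πd²) = 5.74×10²⁷/(4π×(1.08×10¹²)²) = 392 W m⁻².
From T_eq⁴ = S(1−A)/(4σ): 1−A = 4σT_eq⁴/S.
1−A = 4 × 5.67×10⁻⁸ × (151)⁴ / 392 = 0.301.

A ≈ 0.70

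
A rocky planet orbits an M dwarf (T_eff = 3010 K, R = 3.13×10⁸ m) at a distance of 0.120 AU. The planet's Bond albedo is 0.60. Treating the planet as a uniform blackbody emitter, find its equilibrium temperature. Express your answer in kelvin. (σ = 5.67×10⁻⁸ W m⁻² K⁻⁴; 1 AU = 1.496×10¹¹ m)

T_eq ≈ 224 K

d = 0.120 AU = 1.80×10¹⁰ m.
L = 4πR_⋆²σT_⋆⁴ = 4π(3.13×10⁸)² × 5.67×10⁻⁸ × (3010)⁴ = 5.73×10²⁴ W.
S = L/(4πd²) = 1410 W m⁻².
Energy balance: absorbed = emitted ⇒ πR²·S(1−A) = 4πR²·σT_eq⁴, so T_eq⁴ = S(1−A)/(4σ).
T_eq = [1410 × 0.40 / (4 × 5.67×10⁻⁸)]^(1/4) = (2.50×10⁹)^(1/4) = 224 K.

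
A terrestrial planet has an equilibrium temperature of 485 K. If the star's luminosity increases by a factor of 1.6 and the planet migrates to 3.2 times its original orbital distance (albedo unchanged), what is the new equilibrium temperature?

T_eq ≈ 305 K

T_eq ∝ L^(1/4) · d^(−1/2).
T′ = 485 × 1.6^(1/4) / 3.2^(1/2) = 305 K.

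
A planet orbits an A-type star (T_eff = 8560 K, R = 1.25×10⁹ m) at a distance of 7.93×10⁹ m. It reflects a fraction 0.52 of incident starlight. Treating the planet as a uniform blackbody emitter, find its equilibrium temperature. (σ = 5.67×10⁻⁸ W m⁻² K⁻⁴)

T_eq ≈ 2000 K

L = 4πR_⋆²σT_⋆⁴ = 4π(1.25×10⁹)² × 5.67×10⁻⁸ × (8560)⁴ = 5.98×10²⁷ W.
S = L/(4πd²) = 7.56×10⁶ W m⁻².
Energy balance: absorbed = emitted ⇒ πR²·S(1−A) = 4πR²·σT_eq⁴, so T_eq⁴ = S(1−A)/(4σ).
T_eq = [7.56×10⁶ × 0.48 / (4 × 5.67×10⁻⁸)]^(1/4) = (1.60×10¹³)^(1/4) = 2000 K.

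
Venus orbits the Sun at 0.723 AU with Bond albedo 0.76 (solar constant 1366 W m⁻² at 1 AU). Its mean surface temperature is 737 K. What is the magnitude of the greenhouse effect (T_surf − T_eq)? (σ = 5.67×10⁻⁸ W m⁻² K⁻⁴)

S = 1366/0.723² = 2613 W m⁻².
T_eq = [S(1−A)/(4σ)]^(1/4) = [2613×0.24/(4×5.67×10⁻⁸)]^(1/4) = 229.3 K.
ΔT = T_surf − T_eq = 737 − 229.3.

ΔT ≈ 507.7 K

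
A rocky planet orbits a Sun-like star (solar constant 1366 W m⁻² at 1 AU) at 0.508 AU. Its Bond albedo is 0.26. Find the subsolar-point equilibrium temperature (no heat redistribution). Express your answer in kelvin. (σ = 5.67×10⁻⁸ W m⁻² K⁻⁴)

T_ss ≈ 513 K

Flux at 0.508 AU: S = 1366/0.508² = 5290 W m⁻².
At the subsolar point the surface absorbs S(1−A) and emits σT⁴ per unit area — no factor of 4, since only the local patch is in balance.
T = [5290 × 0.74 / 5.67×10⁻⁸]^(1/4) = (6.91×10¹⁰)^(1/4) = 513 K.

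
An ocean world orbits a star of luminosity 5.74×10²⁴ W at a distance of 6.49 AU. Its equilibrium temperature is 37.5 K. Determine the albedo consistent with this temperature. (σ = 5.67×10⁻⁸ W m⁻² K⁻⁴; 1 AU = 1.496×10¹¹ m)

d = 6.49 AU = 9.71×10¹¹ m.
Flux: S = L/(4πd²) = 5.74×10²⁴/(4π×(9.71×10¹¹)²) = 0.485 W m⁻².
From T_eq⁴ = S(1−A)/(4σ): 1−A = 4σT_eq⁴/S.
1−A = 4 × 5.67×10⁻⁸ × (37.5)⁴ / 0.485 = 0.926.

A ≈ 0.07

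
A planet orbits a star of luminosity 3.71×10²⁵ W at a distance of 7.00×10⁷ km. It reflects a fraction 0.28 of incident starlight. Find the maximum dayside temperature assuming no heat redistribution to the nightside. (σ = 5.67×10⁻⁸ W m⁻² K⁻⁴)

d = 7.00×10⁷ km = 7.00×10¹⁰ m.
Flux: S = L/(4πd²) = 3.71×10²⁵/(4π×(7.00×10¹⁰)²) = 603 W m⁻².
With no redistribution each surface element balances locally: S(1−A) = σT⁴.
T = [603 × 0.72 / 5.67×10⁻⁸]^(1/4) = (7.65×10⁹)^(1/4) = 296 K.

T_ss ≈ 296 K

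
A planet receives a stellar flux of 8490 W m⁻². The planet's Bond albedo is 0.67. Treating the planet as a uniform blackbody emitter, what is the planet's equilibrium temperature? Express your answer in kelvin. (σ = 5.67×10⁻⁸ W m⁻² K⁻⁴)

Energy balance: absorbed = emitted ⇒ πR²·S(1−A) = 4πR²·σT_eq⁴, so T_eq⁴ = S(1−A)/(4σ).
T_eq = [8490 × 0.33 / (4 × 5.67×10⁻⁸)]^(1/4) = (1.24×10¹⁰)^(1/4) = 333 K.

T_eq ≈ 333 K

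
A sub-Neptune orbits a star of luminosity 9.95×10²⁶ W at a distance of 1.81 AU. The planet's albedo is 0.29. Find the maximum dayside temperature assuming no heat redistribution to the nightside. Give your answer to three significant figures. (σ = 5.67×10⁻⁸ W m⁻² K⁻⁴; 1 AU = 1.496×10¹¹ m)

T_ss ≈ 341 K

d = 1.81 AU = 2.71×10¹¹ m.
Flux: S = L/(4πd²) = 9.95×10²⁶/(4π×(2.71×10¹¹)²) = 1080 W m⁻².
With no redistribution each surface element balances locally: S(1−A) = σT⁴.
T = [1080 × 0.71 / 5.67×10⁻⁸]^(1/4) = (1.35×10¹⁰)^(1/4) = 341 K.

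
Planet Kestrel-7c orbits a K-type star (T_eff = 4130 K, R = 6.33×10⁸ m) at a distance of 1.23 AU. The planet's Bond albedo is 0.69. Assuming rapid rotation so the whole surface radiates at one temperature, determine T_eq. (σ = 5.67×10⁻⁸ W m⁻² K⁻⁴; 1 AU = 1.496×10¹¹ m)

d = 1.23 AU = 1.84×10¹¹ m.
L = 4πR_⋆²σT_⋆⁴ = 4π(6.33×10⁸)² × 5.67×10⁻⁸ × (4130)⁴ = 8.31×10²⁵ W.
S = L/(4πd²) = 195 W m⁻².
Energy balance: absorbed = emitted ⇒ πR²·S(1−A) = 4πR²·σT_eq⁴, so T_eq⁴ = S(1−A)/(4σ).
T_eq = [195 × 0.31 / (4 × 5.67×10⁻⁸)]^(1/4) = (2.67×10⁸)^(1/4) = 128 K.

T_eq ≈ 128 K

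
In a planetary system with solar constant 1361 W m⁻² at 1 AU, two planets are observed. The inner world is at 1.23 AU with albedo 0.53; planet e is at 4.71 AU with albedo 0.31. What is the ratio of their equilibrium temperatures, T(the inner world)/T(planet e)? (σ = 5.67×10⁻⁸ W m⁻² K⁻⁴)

T_eq = [S₀(1−A)/(4σd²)]^(1/4), so T ∝ (1−A)^(1/4) / √d.
T₁ = [1361×0.47/(4×5.67×10⁻⁸×1.23²)]^(1/4) = 207.79 K.
T₂ = [1361×0.69/(4×5.67×10⁻⁸×4.71²)]^(1/4) = 116.88 K.

T₁/T₂ ≈ 1.778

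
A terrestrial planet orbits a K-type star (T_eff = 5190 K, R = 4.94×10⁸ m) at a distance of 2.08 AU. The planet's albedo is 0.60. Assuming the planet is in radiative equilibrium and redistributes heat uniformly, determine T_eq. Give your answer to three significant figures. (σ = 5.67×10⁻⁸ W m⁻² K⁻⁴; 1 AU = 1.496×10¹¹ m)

T_eq ≈ 116 K

d = 2.08 AU = 3.11×10¹¹ m.
L = 4πR_⋆²σT_⋆⁴ = 4π(4.94×10⁸)² × 5.67×10⁻⁸ × (5190)⁴ = 1.26×10²⁶ W.
S = L/(4πd²) = 104 W m⁻².
Energy balance: absorbed = emitted ⇒ πR²·S(1−A) = 4πR²·σT_eq⁴, so T_eq⁴ = S(1−A)/(4σ).
T_eq = [104 × 0.40 / (4 × 5.67×10⁻⁸)]^(1/4) = (1.83×10⁸)^(1/4) = 116 K.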